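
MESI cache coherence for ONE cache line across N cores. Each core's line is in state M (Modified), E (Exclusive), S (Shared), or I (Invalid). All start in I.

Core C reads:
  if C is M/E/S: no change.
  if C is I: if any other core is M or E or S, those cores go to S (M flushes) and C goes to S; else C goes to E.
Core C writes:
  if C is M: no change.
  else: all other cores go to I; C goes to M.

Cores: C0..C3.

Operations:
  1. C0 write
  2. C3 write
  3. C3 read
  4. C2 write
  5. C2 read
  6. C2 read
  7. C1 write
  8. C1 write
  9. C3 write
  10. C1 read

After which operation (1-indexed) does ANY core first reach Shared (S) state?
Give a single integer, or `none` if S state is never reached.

Op 1: C0 write [C0 write: invalidate none -> C0=M] -> [M,I,I,I]
Op 2: C3 write [C3 write: invalidate ['C0=M'] -> C3=M] -> [I,I,I,M]
Op 3: C3 read [C3 read: already in M, no change] -> [I,I,I,M]
Op 4: C2 write [C2 write: invalidate ['C3=M'] -> C2=M] -> [I,I,M,I]
Op 5: C2 read [C2 read: already in M, no change] -> [I,I,M,I]
Op 6: C2 read [C2 read: already in M, no change] -> [I,I,M,I]
Op 7: C1 write [C1 write: invalidate ['C2=M'] -> C1=M] -> [I,M,I,I]
Op 8: C1 write [C1 write: already M (modified), no change] -> [I,M,I,I]
Op 9: C3 write [C3 write: invalidate ['C1=M'] -> C3=M] -> [I,I,I,M]
Op 10: C1 read [C1 read from I: others=['C3=M'] -> C1=S, others downsized to S] -> [I,S,I,S]
  -> First S state at op 10; remaining ops need not be traced.

Answer: 10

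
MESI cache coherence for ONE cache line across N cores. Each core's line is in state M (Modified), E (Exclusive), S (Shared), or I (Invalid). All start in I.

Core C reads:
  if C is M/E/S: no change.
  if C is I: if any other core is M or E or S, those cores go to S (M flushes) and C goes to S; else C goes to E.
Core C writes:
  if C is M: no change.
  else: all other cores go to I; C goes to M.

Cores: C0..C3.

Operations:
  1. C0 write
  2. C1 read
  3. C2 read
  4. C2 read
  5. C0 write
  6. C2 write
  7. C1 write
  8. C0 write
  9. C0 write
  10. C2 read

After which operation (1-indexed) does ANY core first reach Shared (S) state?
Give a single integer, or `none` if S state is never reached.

Op 1: C0 write [C0 write: invalidate none -> C0=M] -> [M,I,I,I]
Op 2: C1 read [C1 read from I: others=['C0=M'] -> C1=S, others downsized to S] -> [S,S,I,I]
  -> First S state at op 2; remaining ops need not be traced.

Answer: 2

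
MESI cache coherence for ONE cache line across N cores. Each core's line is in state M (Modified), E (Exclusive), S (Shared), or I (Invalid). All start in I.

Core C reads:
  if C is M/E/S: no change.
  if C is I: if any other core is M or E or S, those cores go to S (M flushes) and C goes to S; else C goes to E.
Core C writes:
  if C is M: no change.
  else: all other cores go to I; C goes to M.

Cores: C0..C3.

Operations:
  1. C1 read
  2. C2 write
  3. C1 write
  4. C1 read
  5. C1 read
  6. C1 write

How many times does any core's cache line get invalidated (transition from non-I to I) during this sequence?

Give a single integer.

Op 1: C1 read [C1 read from I: no other sharers -> C1=E (exclusive)] -> [I,E,I,I] (invalidations this op: 0; running total: 0)
Op 2: C2 write [C2 write: invalidate ['C1=E'] -> C2=M] -> [I,I,M,I] (invalidations this op: 1; running total: 1)
Op 3: C1 write [C1 write: invalidate ['C2=M'] -> C1=M] -> [I,M,I,I] (invalidations this op: 1; running total: 2)
Op 4: C1 read [C1 read: already in M, no change] -> [I,M,I,I] (invalidations this op: 0; running total: 2)
Op 5: C1 read [C1 read: already in M, no change] -> [I,M,I,I] (invalidations this op: 0; running total: 2)
Op 6: C1 write [C1 write: already M (modified), no change] -> [I,M,I,I] (invalidations this op: 0; running total: 2)

Answer: 2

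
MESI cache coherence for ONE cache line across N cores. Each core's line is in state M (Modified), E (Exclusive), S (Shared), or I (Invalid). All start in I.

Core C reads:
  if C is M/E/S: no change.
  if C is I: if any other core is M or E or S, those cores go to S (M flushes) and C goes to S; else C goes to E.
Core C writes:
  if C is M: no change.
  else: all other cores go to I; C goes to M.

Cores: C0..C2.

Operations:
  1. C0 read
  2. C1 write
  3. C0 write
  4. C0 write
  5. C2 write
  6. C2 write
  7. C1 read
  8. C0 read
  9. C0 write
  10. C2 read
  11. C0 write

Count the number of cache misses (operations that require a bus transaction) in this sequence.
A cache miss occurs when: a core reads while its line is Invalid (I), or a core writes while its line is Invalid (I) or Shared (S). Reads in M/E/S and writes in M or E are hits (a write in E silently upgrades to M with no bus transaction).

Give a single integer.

Answer: 9

Derivation:
Op 1: C0 read [C0 read from I: no other sharers -> C0=E (exclusive)] -> [E,I,I] [MISS #1: read from I]
Op 2: C1 write [C1 write: invalidate ['C0=E'] -> C1=M] -> [I,M,I] [MISS #2: write from I]
Op 3: C0 write [C0 write: invalidate ['C1=M'] -> C0=M] -> [M,I,I] [MISS #3: write from I]
Op 4: C0 write [C0 write: already M (modified), no change] -> [M,I,I] [hit: write from M]
Op 5: C2 write [C2 write: invalidate ['C0=M'] -> C2=M] -> [I,I,M] [MISS #4: write from I]
Op 6: C2 write [C2 write: already M (modified), no change] -> [I,I,M] [hit: write from M]
Op 7: C1 read [C1 read from I: others=['C2=M'] -> C1=S, others downsized to S] -> [I,S,S] [MISS #5: read from I]
Op 8: C0 read [C0 read from I: others=['C1=S', 'C2=S'] -> C0=S, others downsized to S] -> [S,S,S] [MISS #6: read from I]
Op 9: C0 write [C0 write: invalidate ['C1=S', 'C2=S'] -> C0=M] -> [M,I,I] [MISS #7: write from S]
Op 10: C2 read [C2 read from I: others=['C0=M'] -> C2=S, others downsized to S] -> [S,I,S] [MISS #8: read from I]
Op 11: C0 write [C0 write: invalidate ['C2=S'] -> C0=M] -> [M,I,I] [MISS #9: write from S]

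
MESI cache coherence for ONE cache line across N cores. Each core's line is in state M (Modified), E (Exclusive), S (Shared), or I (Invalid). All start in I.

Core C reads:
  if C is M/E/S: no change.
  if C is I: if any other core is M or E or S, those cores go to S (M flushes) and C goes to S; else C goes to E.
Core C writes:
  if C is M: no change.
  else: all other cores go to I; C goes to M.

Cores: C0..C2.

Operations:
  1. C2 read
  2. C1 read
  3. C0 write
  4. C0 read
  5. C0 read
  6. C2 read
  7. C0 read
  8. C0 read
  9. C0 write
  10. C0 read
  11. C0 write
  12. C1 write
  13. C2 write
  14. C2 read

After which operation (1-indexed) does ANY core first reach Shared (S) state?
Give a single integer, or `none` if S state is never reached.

Answer: 2

Derivation:
Op 1: C2 read [C2 read from I: no other sharers -> C2=E (exclusive)] -> [I,I,E]
Op 2: C1 read [C1 read from I: others=['C2=E'] -> C1=S, others downsized to S] -> [I,S,S]
  -> First S state at op 2; remaining ops need not be traced.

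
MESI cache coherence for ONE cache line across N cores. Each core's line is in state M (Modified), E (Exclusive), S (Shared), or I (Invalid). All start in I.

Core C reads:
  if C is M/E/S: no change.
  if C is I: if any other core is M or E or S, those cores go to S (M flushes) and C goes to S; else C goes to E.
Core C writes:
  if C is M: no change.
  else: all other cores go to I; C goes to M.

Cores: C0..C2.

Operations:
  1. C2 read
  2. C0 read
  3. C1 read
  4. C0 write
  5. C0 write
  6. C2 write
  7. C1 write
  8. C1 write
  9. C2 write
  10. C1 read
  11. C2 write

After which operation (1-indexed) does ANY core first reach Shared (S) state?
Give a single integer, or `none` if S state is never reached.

Op 1: C2 read [C2 read from I: no other sharers -> C2=E (exclusive)] -> [I,I,E]
Op 2: C0 read [C0 read from I: others=['C2=E'] -> C0=S, others downsized to S] -> [S,I,S]
  -> First S state at op 2; remaining ops need not be traced.

Answer: 2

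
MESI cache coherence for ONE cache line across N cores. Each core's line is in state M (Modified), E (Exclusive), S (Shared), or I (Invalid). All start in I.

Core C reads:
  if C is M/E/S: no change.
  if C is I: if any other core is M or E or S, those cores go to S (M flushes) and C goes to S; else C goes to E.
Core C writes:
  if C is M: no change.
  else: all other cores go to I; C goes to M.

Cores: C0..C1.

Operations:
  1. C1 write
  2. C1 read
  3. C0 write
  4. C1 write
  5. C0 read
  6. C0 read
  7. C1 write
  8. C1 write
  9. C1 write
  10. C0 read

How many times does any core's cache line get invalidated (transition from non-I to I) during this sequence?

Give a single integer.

Answer: 3

Derivation:
Op 1: C1 write [C1 write: invalidate none -> C1=M] -> [I,M] (invalidations this op: 0; running total: 0)
Op 2: C1 read [C1 read: already in M, no change] -> [I,M] (invalidations this op: 0; running total: 0)
Op 3: C0 write [C0 write: invalidate ['C1=M'] -> C0=M] -> [M,I] (invalidations this op: 1; running total: 1)
Op 4: C1 write [C1 write: invalidate ['C0=M'] -> C1=M] -> [I,M] (invalidations this op: 1; running total: 2)
Op 5: C0 read [C0 read from I: others=['C1=M'] -> C0=S, others downsized to S] -> [S,S] (invalidations this op: 0; running total: 2)
Op 6: C0 read [C0 read: already in S, no change] -> [S,S] (invalidations this op: 0; running total: 2)
Op 7: C1 write [C1 write: invalidate ['C0=S'] -> C1=M] -> [I,M] (invalidations this op: 1; running total: 3)
Op 8: C1 write [C1 write: already M (modified), no change] -> [I,M] (invalidations this op: 0; running total: 3)
Op 9: C1 write [C1 write: already M (modified), no change] -> [I,M] (invalidations this op: 0; running total: 3)
Op 10: C0 read [C0 read from I: others=['C1=M'] -> C0=S, others downsized to S] -> [S,S] (invalidations this op: 0; running total: 3)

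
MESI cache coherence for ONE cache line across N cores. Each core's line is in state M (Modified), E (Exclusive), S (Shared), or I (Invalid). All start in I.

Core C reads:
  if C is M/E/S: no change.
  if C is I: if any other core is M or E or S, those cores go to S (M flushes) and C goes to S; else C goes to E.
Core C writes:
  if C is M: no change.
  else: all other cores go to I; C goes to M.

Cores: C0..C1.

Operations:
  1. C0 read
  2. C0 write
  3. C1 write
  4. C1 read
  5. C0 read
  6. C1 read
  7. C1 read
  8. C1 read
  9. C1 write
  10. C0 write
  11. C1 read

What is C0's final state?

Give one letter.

Answer: S

Derivation:
Op 1: C0 read [C0 read from I: no other sharers -> C0=E (exclusive)] -> [E,I]
Op 2: C0 write [C0 write: invalidate none -> C0=M] -> [M,I]
Op 3: C1 write [C1 write: invalidate ['C0=M'] -> C1=M] -> [I,M]
Op 4: C1 read [C1 read: already in M, no change] -> [I,M]
Op 5: C0 read [C0 read from I: others=['C1=M'] -> C0=S, others downsized to S] -> [S,S]
Op 6: C1 read [C1 read: already in S, no change] -> [S,S]
Op 7: C1 read [C1 read: already in S, no change] -> [S,S]
Op 8: C1 read [C1 read: already in S, no change] -> [S,S]
Op 9: C1 write [C1 write: invalidate ['C0=S'] -> C1=M] -> [I,M]
Op 10: C0 write [C0 write: invalidate ['C1=M'] -> C0=M] -> [M,I]
Op 11: C1 read [C1 read from I: others=['C0=M'] -> C1=S, others downsized to S] -> [S,S]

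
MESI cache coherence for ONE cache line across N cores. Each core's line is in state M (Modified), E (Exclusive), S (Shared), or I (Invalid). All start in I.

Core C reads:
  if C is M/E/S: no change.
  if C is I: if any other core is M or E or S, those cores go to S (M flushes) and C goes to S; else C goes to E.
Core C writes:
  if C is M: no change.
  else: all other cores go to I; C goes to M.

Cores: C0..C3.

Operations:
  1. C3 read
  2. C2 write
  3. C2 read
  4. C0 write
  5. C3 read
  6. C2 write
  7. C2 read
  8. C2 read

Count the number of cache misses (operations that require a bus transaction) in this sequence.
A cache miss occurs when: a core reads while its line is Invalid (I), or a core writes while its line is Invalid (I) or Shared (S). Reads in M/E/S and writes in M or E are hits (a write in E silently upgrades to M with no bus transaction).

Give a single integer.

Answer: 5

Derivation:
Op 1: C3 read [C3 read from I: no other sharers -> C3=E (exclusive)] -> [I,I,I,E] [MISS #1: read from I]
Op 2: C2 write [C2 write: invalidate ['C3=E'] -> C2=M] -> [I,I,M,I] [MISS #2: write from I]
Op 3: C2 read [C2 read: already in M, no change] -> [I,I,M,I] [hit: read from M]
Op 4: C0 write [C0 write: invalidate ['C2=M'] -> C0=M] -> [M,I,I,I] [MISS #3: write from I]
Op 5: C3 read [C3 read from I: others=['C0=M'] -> C3=S, others downsized to S] -> [S,I,I,S] [MISS #4: read from I]
Op 6: C2 write [C2 write: invalidate ['C0=S', 'C3=S'] -> C2=M] -> [I,I,M,I] [MISS #5: write from I]
Op 7: C2 read [C2 read: already in M, no change] -> [I,I,M,I] [hit: read from M]
Op 8: C2 read [C2 read: already in M, no change] -> [I,I,M,I] [hit: read from M]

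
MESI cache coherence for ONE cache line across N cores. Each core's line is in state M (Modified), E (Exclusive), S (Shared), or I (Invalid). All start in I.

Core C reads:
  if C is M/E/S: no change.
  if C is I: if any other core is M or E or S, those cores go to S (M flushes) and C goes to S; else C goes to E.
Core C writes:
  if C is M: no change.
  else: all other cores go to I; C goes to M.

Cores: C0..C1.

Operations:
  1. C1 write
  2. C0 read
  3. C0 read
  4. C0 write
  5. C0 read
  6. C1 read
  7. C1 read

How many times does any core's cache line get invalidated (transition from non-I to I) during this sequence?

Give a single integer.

Answer: 1

Derivation:
Op 1: C1 write [C1 write: invalidate none -> C1=M] -> [I,M] (invalidations this op: 0; running total: 0)
Op 2: C0 read [C0 read from I: others=['C1=M'] -> C0=S, others downsized to S] -> [S,S] (invalidations this op: 0; running total: 0)
Op 3: C0 read [C0 read: already in S, no change] -> [S,S] (invalidations this op: 0; running total: 0)
Op 4: C0 write [C0 write: invalidate ['C1=S'] -> C0=M] -> [M,I] (invalidations this op: 1; running total: 1)
Op 5: C0 read [C0 read: already in M, no change] -> [M,I] (invalidations this op: 0; running total: 1)
Op 6: C1 read [C1 read from I: others=['C0=M'] -> C1=S, others downsized to S] -> [S,S] (invalidations this op: 0; running total: 1)
Op 7: C1 read [C1 read: already in S, no change] -> [S,S] (invalidations this op: 0; running total: 1)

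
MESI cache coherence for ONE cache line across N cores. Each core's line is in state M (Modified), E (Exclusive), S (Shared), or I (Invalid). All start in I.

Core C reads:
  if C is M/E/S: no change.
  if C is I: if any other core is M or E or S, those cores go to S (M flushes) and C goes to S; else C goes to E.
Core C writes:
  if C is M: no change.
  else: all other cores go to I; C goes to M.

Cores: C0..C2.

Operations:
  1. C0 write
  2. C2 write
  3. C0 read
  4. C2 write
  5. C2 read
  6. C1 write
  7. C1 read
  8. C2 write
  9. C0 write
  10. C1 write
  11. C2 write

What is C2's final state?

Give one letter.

Answer: M

Derivation:
Op 1: C0 write [C0 write: invalidate none -> C0=M] -> [M,I,I]
Op 2: C2 write [C2 write: invalidate ['C0=M'] -> C2=M] -> [I,I,M]
Op 3: C0 read [C0 read from I: others=['C2=M'] -> C0=S, others downsized to S] -> [S,I,S]
Op 4: C2 write [C2 write: invalidate ['C0=S'] -> C2=M] -> [I,I,M]
Op 5: C2 read [C2 read: already in M, no change] -> [I,I,M]
Op 6: C1 write [C1 write: invalidate ['C2=M'] -> C1=M] -> [I,M,I]
Op 7: C1 read [C1 read: already in M, no change] -> [I,M,I]
Op 8: C2 write [C2 write: invalidate ['C1=M'] -> C2=M] -> [I,I,M]
Op 9: C0 write [C0 write: invalidate ['C2=M'] -> C0=M] -> [M,I,I]
Op 10: C1 write [C1 write: invalidate ['C0=M'] -> C1=M] -> [I,M,I]
Op 11: C2 write [C2 write: invalidate ['C1=M'] -> C2=M] -> [I,I,M]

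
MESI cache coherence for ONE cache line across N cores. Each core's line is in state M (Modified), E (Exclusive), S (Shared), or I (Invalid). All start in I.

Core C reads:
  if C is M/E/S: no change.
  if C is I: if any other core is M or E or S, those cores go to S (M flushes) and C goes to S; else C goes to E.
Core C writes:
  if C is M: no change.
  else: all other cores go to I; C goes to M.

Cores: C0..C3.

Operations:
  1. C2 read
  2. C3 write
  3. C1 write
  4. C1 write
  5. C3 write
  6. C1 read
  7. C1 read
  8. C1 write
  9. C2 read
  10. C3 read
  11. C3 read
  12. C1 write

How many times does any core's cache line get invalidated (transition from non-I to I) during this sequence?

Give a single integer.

Answer: 6

Derivation:
Op 1: C2 read [C2 read from I: no other sharers -> C2=E (exclusive)] -> [I,I,E,I] (invalidations this op: 0; running total: 0)
Op 2: C3 write [C3 write: invalidate ['C2=E'] -> C3=M] -> [I,I,I,M] (invalidations this op: 1; running total: 1)
Op 3: C1 write [C1 write: invalidate ['C3=M'] -> C1=M] -> [I,M,I,I] (invalidations this op: 1; running total: 2)
Op 4: C1 write [C1 write: already M (modified), no change] -> [I,M,I,I] (invalidations this op: 0; running total: 2)
Op 5: C3 write [C3 write: invalidate ['C1=M'] -> C3=M] -> [I,I,I,M] (invalidations this op: 1; running total: 3)
Op 6: C1 read [C1 read from I: others=['C3=M'] -> C1=S, others downsized to S] -> [I,S,I,S] (invalidations this op: 0; running total: 3)
Op 7: C1 read [C1 read: already in S, no change] -> [I,S,I,S] (invalidations this op: 0; running total: 3)
Op 8: C1 write [C1 write: invalidate ['C3=S'] -> C1=M] -> [I,M,I,I] (invalidations this op: 1; running total: 4)
Op 9: C2 read [C2 read from I: others=['C1=M'] -> C2=S, others downsized to S] -> [I,S,S,I] (invalidations this op: 0; running total: 4)
Op 10: C3 read [C3 read from I: others=['C1=S', 'C2=S'] -> C3=S, others downsized to S] -> [I,S,S,S] (invalidations this op: 0; running total: 4)
Op 11: C3 read [C3 read: already in S, no change] -> [I,S,S,S] (invalidations this op: 0; running total: 4)
Op 12: C1 write [C1 write: invalidate ['C2=S', 'C3=S'] -> C1=M] -> [I,M,I,I] (invalidations this op: 2; running total: 6)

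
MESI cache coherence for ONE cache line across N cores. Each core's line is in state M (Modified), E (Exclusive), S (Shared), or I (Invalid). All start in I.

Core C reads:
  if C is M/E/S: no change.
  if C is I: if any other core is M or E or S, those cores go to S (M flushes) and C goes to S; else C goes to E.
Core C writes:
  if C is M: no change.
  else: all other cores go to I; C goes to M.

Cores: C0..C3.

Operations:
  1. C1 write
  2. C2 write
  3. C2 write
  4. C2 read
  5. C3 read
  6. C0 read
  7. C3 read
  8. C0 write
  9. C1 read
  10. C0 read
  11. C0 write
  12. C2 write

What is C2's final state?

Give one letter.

Answer: M

Derivation:
Op 1: C1 write [C1 write: invalidate none -> C1=M] -> [I,M,I,I]
Op 2: C2 write [C2 write: invalidate ['C1=M'] -> C2=M] -> [I,I,M,I]
Op 3: C2 write [C2 write: already M (modified), no change] -> [I,I,M,I]
Op 4: C2 read [C2 read: already in M, no change] -> [I,I,M,I]
Op 5: C3 read [C3 read from I: others=['C2=M'] -> C3=S, others downsized to S] -> [I,I,S,S]
Op 6: C0 read [C0 read from I: others=['C2=S', 'C3=S'] -> C0=S, others downsized to S] -> [S,I,S,S]
Op 7: C3 read [C3 read: already in S, no change] -> [S,I,S,S]
Op 8: C0 write [C0 write: invalidate ['C2=S', 'C3=S'] -> C0=M] -> [M,I,I,I]
Op 9: C1 read [C1 read from I: others=['C0=M'] -> C1=S, others downsized to S] -> [S,S,I,I]
Op 10: C0 read [C0 read: already in S, no change] -> [S,S,I,I]
Op 11: C0 write [C0 write: invalidate ['C1=S'] -> C0=M] -> [M,I,I,I]
Op 12: C2 write [C2 write: invalidate ['C0=M'] -> C2=M] -> [I,I,M,I]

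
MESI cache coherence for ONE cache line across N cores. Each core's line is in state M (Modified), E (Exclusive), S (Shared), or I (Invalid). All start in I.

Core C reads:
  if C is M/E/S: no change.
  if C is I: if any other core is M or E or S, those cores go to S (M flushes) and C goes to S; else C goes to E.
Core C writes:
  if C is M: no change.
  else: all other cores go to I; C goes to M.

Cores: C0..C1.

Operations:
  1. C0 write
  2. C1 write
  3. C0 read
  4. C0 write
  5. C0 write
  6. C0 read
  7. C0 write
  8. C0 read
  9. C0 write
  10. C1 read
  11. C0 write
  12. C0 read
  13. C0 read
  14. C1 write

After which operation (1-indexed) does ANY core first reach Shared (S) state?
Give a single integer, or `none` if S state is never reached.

Answer: 3

Derivation:
Op 1: C0 write [C0 write: invalidate none -> C0=M] -> [M,I]
Op 2: C1 write [C1 write: invalidate ['C0=M'] -> C1=M] -> [I,M]
Op 3: C0 read [C0 read from I: others=['C1=M'] -> C0=S, others downsized to S] -> [S,S]
  -> First S state at op 3; remaining ops need not be traced.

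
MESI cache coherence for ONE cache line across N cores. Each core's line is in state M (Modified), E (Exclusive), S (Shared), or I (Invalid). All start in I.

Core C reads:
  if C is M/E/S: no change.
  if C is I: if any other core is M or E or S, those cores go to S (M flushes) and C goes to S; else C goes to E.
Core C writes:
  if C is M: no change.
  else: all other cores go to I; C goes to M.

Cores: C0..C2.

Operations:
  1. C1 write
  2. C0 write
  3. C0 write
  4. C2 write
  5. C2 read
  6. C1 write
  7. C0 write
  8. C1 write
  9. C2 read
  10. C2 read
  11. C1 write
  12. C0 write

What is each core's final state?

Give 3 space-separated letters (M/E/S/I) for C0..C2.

Answer: M I I

Derivation:
Op 1: C1 write [C1 write: invalidate none -> C1=M] -> [I,M,I]
Op 2: C0 write [C0 write: invalidate ['C1=M'] -> C0=M] -> [M,I,I]
Op 3: C0 write [C0 write: already M (modified), no change] -> [M,I,I]
Op 4: C2 write [C2 write: invalidate ['C0=M'] -> C2=M] -> [I,I,M]
Op 5: C2 read [C2 read: already in M, no change] -> [I,I,M]
Op 6: C1 write [C1 write: invalidate ['C2=M'] -> C1=M] -> [I,M,I]
Op 7: C0 write [C0 write: invalidate ['C1=M'] -> C0=M] -> [M,I,I]
Op 8: C1 write [C1 write: invalidate ['C0=M'] -> C1=M] -> [I,M,I]
Op 9: C2 read [C2 read from I: others=['C1=M'] -> C2=S, others downsized to S] -> [I,S,S]
Op 10: C2 read [C2 read: already in S, no change] -> [I,S,S]
Op 11: C1 write [C1 write: invalidate ['C2=S'] -> C1=M] -> [I,M,I]
Op 12: C0 write [C0 write: invalidate ['C1=M'] -> C0=M] -> [M,I,I]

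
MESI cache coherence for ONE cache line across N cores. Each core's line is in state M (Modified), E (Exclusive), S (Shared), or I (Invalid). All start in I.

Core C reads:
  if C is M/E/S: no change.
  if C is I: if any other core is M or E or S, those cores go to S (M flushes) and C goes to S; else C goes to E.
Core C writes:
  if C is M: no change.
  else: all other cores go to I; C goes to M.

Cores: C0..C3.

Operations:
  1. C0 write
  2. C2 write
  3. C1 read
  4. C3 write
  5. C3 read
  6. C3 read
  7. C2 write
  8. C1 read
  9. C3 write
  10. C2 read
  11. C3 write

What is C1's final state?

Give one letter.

Op 1: C0 write [C0 write: invalidate none -> C0=M] -> [M,I,I,I]
Op 2: C2 write [C2 write: invalidate ['C0=M'] -> C2=M] -> [I,I,M,I]
Op 3: C1 read [C1 read from I: others=['C2=M'] -> C1=S, others downsized to S] -> [I,S,S,I]
Op 4: C3 write [C3 write: invalidate ['C1=S', 'C2=S'] -> C3=M] -> [I,I,I,M]
Op 5: C3 read [C3 read: already in M, no change] -> [I,I,I,M]
Op 6: C3 read [C3 read: already in M, no change] -> [I,I,I,M]
Op 7: C2 write [C2 write: invalidate ['C3=M'] -> C2=M] -> [I,I,M,I]
Op 8: C1 read [C1 read from I: others=['C2=M'] -> C1=S, others downsized to S] -> [I,S,S,I]
Op 9: C3 write [C3 write: invalidate ['C1=S', 'C2=S'] -> C3=M] -> [I,I,I,M]
Op 10: C2 read [C2 read from I: others=['C3=M'] -> C2=S, others downsized to S] -> [I,I,S,S]
Op 11: C3 write [C3 write: invalidate ['C2=S'] -> C3=M] -> [I,I,I,M]

Answer: I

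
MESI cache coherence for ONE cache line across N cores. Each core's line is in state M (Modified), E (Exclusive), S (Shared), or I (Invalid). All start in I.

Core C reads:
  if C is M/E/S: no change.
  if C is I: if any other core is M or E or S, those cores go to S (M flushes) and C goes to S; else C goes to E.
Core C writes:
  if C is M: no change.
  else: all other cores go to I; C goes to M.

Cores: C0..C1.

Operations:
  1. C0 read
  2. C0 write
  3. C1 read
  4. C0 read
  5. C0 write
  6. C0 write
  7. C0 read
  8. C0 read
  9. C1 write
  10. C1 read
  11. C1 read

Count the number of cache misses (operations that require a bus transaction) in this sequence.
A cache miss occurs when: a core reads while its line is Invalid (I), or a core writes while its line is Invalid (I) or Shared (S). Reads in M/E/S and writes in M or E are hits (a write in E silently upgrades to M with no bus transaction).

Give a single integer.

Answer: 4

Derivation:
Op 1: C0 read [C0 read from I: no other sharers -> C0=E (exclusive)] -> [E,I] [MISS #1: read from I]
Op 2: C0 write [C0 write: invalidate none -> C0=M] -> [M,I] [hit: write from E is a silent E->M upgrade, no bus transaction]
Op 3: C1 read [C1 read from I: others=['C0=M'] -> C1=S, others downsized to S] -> [S,S] [MISS #2: read from I]
Op 4: C0 read [C0 read: already in S, no change] -> [S,S] [hit: read from S]
Op 5: C0 write [C0 write: invalidate ['C1=S'] -> C0=M] -> [M,I] [MISS #3: write from S]
Op 6: C0 write [C0 write: already M (modified), no change] -> [M,I] [hit: write from M]
Op 7: C0 read [C0 read: already in M, no change] -> [M,I] [hit: read from M]
Op 8: C0 read [C0 read: already in M, no change] -> [M,I] [hit: read from M]
Op 9: C1 write [C1 write: invalidate ['C0=M'] -> C1=M] -> [I,M] [MISS #4: write from I]
Op 10: C1 read [C1 read: already in M, no change] -> [I,M] [hit: read from M]
Op 11: C1 read [C1 read: already in M, no change] -> [I,M] [hit: read from M]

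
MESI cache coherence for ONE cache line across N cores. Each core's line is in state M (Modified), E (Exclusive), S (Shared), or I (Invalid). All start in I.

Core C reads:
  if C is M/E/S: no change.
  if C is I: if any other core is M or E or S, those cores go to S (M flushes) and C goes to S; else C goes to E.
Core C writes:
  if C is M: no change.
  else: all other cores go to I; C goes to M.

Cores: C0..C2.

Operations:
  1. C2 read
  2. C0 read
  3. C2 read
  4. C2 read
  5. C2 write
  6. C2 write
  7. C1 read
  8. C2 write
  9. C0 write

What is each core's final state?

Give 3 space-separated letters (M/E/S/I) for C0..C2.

Op 1: C2 read [C2 read from I: no other sharers -> C2=E (exclusive)] -> [I,I,E]
Op 2: C0 read [C0 read from I: others=['C2=E'] -> C0=S, others downsized to S] -> [S,I,S]
Op 3: C2 read [C2 read: already in S, no change] -> [S,I,S]
Op 4: C2 read [C2 read: already in S, no change] -> [S,I,S]
Op 5: C2 write [C2 write: invalidate ['C0=S'] -> C2=M] -> [I,I,M]
Op 6: C2 write [C2 write: already M (modified), no change] -> [I,I,M]
Op 7: C1 read [C1 read from I: others=['C2=M'] -> C1=S, others downsized to S] -> [I,S,S]
Op 8: C2 write [C2 write: invalidate ['C1=S'] -> C2=M] -> [I,I,M]
Op 9: C0 write [C0 write: invalidate ['C2=M'] -> C0=M] -> [M,I,I]

Answer: M I I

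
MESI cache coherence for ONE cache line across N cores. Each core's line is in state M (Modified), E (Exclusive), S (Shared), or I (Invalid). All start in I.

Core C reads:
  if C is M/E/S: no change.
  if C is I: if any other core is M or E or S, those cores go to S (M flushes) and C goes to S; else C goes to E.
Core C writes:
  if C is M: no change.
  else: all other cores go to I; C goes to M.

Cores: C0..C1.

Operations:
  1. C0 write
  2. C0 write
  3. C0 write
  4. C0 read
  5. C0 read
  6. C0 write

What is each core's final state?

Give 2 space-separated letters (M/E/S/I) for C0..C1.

Op 1: C0 write [C0 write: invalidate none -> C0=M] -> [M,I]
Op 2: C0 write [C0 write: already M (modified), no change] -> [M,I]
Op 3: C0 write [C0 write: already M (modified), no change] -> [M,I]
Op 4: C0 read [C0 read: already in M, no change] -> [M,I]
Op 5: C0 read [C0 read: already in M, no change] -> [M,I]
Op 6: C0 write [C0 write: already M (modified), no change] -> [M,I]

Answer: M I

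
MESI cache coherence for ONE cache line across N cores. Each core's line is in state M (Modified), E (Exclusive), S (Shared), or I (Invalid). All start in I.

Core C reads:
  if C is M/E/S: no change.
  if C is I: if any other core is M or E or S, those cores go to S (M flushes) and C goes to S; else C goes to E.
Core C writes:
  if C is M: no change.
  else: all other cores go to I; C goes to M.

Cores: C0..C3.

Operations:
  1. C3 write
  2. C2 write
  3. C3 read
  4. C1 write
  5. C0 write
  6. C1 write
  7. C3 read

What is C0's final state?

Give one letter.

Answer: I

Derivation:
Op 1: C3 write [C3 write: invalidate none -> C3=M] -> [I,I,I,M]
Op 2: C2 write [C2 write: invalidate ['C3=M'] -> C2=M] -> [I,I,M,I]
Op 3: C3 read [C3 read from I: others=['C2=M'] -> C3=S, others downsized to S] -> [I,I,S,S]
Op 4: C1 write [C1 write: invalidate ['C2=S', 'C3=S'] -> C1=M] -> [I,M,I,I]
Op 5: C0 write [C0 write: invalidate ['C1=M'] -> C0=M] -> [M,I,I,I]
Op 6: C1 write [C1 write: invalidate ['C0=M'] -> C1=M] -> [I,M,I,I]
Op 7: C3 read [C3 read from I: others=['C1=M'] -> C3=S, others downsized to S] -> [I,S,I,S]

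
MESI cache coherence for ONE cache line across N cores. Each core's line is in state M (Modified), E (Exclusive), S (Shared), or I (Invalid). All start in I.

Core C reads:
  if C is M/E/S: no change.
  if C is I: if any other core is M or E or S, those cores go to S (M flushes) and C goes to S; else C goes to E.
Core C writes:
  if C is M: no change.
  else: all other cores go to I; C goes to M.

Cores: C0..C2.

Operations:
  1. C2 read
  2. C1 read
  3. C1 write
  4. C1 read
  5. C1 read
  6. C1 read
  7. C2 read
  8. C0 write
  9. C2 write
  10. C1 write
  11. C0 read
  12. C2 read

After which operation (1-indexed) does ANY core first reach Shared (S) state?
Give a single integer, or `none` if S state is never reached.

Op 1: C2 read [C2 read from I: no other sharers -> C2=E (exclusive)] -> [I,I,E]
Op 2: C1 read [C1 read from I: others=['C2=E'] -> C1=S, others downsized to S] -> [I,S,S]
  -> First S state at op 2; remaining ops need not be traced.

Answer: 2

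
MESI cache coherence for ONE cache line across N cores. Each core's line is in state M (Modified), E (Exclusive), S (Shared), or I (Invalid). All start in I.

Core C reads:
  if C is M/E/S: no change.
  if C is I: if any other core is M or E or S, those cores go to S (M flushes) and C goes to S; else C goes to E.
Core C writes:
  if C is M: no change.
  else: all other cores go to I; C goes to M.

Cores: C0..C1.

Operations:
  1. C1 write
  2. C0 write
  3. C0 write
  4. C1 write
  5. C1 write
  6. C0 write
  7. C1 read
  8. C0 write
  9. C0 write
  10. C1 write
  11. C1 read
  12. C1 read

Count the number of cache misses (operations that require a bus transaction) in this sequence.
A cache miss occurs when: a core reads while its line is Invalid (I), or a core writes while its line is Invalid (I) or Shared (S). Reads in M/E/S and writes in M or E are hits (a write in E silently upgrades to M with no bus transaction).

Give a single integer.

Answer: 7

Derivation:
Op 1: C1 write [C1 write: invalidate none -> C1=M] -> [I,M] [MISS #1: write from I]
Op 2: C0 write [C0 write: invalidate ['C1=M'] -> C0=M] -> [M,I] [MISS #2: write from I]
Op 3: C0 write [C0 write: already M (modified), no change] -> [M,I] [hit: write from M]
Op 4: C1 write [C1 write: invalidate ['C0=M'] -> C1=M] -> [I,M] [MISS #3: write from I]
Op 5: C1 write [C1 write: already M (modified), no change] -> [I,M] [hit: write from M]
Op 6: C0 write [C0 write: invalidate ['C1=M'] -> C0=M] -> [M,I] [MISS #4: write from I]
Op 7: C1 read [C1 read from I: others=['C0=M'] -> C1=S, others downsized to S] -> [S,S] [MISS #5: read from I]
Op 8: C0 write [C0 write: invalidate ['C1=S'] -> C0=M] -> [M,I] [MISS #6: write from S]
Op 9: C0 write [C0 write: already M (modified), no change] -> [M,I] [hit: write from M]
Op 10: C1 write [C1 write: invalidate ['C0=M'] -> C1=M] -> [I,M] [MISS #7: write from I]
Op 11: C1 read [C1 read: already in M, no change] -> [I,M] [hit: read from M]
Op 12: C1 read [C1 read: already in M, no change] -> [I,M] [hit: read from M]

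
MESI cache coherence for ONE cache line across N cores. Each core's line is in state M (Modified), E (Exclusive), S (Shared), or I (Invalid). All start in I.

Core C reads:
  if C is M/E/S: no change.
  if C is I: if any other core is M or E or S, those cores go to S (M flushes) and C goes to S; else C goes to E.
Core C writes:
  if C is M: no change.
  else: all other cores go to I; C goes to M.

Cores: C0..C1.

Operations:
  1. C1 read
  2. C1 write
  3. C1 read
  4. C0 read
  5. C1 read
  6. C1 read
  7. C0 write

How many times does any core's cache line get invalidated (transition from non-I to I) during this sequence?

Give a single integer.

Op 1: C1 read [C1 read from I: no other sharers -> C1=E (exclusive)] -> [I,E] (invalidations this op: 0; running total: 0)
Op 2: C1 write [C1 write: invalidate none -> C1=M] -> [I,M] (invalidations this op: 0; running total: 0)
Op 3: C1 read [C1 read: already in M, no change] -> [I,M] (invalidations this op: 0; running total: 0)
Op 4: C0 read [C0 read from I: others=['C1=M'] -> C0=S, others downsized to S] -> [S,S] (invalidations this op: 0; running total: 0)
Op 5: C1 read [C1 read: already in S, no change] -> [S,S] (invalidations this op: 0; running total: 0)
Op 6: C1 read [C1 read: already in S, no change] -> [S,S] (invalidations this op: 0; running total: 0)
Op 7: C0 write [C0 write: invalidate ['C1=S'] -> C0=M] -> [M,I] (invalidations this op: 1; running total: 1)

Answer: 1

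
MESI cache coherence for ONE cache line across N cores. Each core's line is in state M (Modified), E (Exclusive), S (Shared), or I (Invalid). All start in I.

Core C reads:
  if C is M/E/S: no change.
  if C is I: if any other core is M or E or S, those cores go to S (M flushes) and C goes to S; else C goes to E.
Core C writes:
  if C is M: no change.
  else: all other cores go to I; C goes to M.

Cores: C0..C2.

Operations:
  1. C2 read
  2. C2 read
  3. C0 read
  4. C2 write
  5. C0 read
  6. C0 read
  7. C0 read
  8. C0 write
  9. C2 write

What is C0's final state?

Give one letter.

Op 1: C2 read [C2 read from I: no other sharers -> C2=E (exclusive)] -> [I,I,E]
Op 2: C2 read [C2 read: already in E, no change] -> [I,I,E]
Op 3: C0 read [C0 read from I: others=['C2=E'] -> C0=S, others downsized to S] -> [S,I,S]
Op 4: C2 write [C2 write: invalidate ['C0=S'] -> C2=M] -> [I,I,M]
Op 5: C0 read [C0 read from I: others=['C2=M'] -> C0=S, others downsized to S] -> [S,I,S]
Op 6: C0 read [C0 read: already in S, no change] -> [S,I,S]
Op 7: C0 read [C0 read: already in S, no change] -> [S,I,S]
Op 8: C0 write [C0 write: invalidate ['C2=S'] -> C0=M] -> [M,I,I]
Op 9: C2 write [C2 write: invalidate ['C0=M'] -> C2=M] -> [I,I,M]

Answer: I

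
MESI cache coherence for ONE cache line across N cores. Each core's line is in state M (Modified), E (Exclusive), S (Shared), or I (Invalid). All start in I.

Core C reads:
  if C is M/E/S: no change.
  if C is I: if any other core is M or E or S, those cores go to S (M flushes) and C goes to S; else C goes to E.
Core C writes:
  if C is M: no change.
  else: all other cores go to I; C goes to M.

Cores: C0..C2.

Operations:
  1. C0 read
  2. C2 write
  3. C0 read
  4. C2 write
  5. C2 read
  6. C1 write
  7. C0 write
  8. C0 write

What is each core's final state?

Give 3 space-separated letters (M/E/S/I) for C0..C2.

Answer: M I I

Derivation:
Op 1: C0 read [C0 read from I: no other sharers -> C0=E (exclusive)] -> [E,I,I]
Op 2: C2 write [C2 write: invalidate ['C0=E'] -> C2=M] -> [I,I,M]
Op 3: C0 read [C0 read from I: others=['C2=M'] -> C0=S, others downsized to S] -> [S,I,S]
Op 4: C2 write [C2 write: invalidate ['C0=S'] -> C2=M] -> [I,I,M]
Op 5: C2 read [C2 read: already in M, no change] -> [I,I,M]
Op 6: C1 write [C1 write: invalidate ['C2=M'] -> C1=M] -> [I,M,I]
Op 7: C0 write [C0 write: invalidate ['C1=M'] -> C0=M] -> [M,I,I]
Op 8: C0 write [C0 write: already M (modified), no change] -> [M,I,I]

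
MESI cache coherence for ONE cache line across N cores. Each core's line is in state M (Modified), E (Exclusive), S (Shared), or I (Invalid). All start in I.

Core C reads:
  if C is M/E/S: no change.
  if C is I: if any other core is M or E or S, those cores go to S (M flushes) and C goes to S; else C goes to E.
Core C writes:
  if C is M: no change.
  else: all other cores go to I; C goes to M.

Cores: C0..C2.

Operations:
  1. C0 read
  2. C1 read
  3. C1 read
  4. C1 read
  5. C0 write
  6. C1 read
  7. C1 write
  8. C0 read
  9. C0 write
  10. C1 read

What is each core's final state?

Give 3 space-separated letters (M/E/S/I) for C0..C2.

Answer: S S I

Derivation:
Op 1: C0 read [C0 read from I: no other sharers -> C0=E (exclusive)] -> [E,I,I]
Op 2: C1 read [C1 read from I: others=['C0=E'] -> C1=S, others downsized to S] -> [S,S,I]
Op 3: C1 read [C1 read: already in S, no change] -> [S,S,I]
Op 4: C1 read [C1 read: already in S, no change] -> [S,S,I]
Op 5: C0 write [C0 write: invalidate ['C1=S'] -> C0=M] -> [M,I,I]
Op 6: C1 read [C1 read from I: others=['C0=M'] -> C1=S, others downsized to S] -> [S,S,I]
Op 7: C1 write [C1 write: invalidate ['C0=S'] -> C1=M] -> [I,M,I]
Op 8: C0 read [C0 read from I: others=['C1=M'] -> C0=S, others downsized to S] -> [S,S,I]
Op 9: C0 write [C0 write: invalidate ['C1=S'] -> C0=M] -> [M,I,I]
Op 10: C1 read [C1 read from I: others=['C0=M'] -> C1=S, others downsized to S] -> [S,S,I]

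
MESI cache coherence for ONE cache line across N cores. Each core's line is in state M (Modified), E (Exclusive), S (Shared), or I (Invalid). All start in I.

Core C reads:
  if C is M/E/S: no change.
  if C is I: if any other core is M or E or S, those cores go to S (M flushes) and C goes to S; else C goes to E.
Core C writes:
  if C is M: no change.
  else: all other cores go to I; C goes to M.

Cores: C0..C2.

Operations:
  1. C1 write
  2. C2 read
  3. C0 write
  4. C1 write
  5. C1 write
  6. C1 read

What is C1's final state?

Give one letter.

Answer: M

Derivation:
Op 1: C1 write [C1 write: invalidate none -> C1=M] -> [I,M,I]
Op 2: C2 read [C2 read from I: others=['C1=M'] -> C2=S, others downsized to S] -> [I,S,S]
Op 3: C0 write [C0 write: invalidate ['C1=S', 'C2=S'] -> C0=M] -> [M,I,I]
Op 4: C1 write [C1 write: invalidate ['C0=M'] -> C1=M] -> [I,M,I]
Op 5: C1 write [C1 write: already M (modified), no change] -> [I,M,I]
Op 6: C1 read [C1 read: already in M, no change] -> [I,M,I]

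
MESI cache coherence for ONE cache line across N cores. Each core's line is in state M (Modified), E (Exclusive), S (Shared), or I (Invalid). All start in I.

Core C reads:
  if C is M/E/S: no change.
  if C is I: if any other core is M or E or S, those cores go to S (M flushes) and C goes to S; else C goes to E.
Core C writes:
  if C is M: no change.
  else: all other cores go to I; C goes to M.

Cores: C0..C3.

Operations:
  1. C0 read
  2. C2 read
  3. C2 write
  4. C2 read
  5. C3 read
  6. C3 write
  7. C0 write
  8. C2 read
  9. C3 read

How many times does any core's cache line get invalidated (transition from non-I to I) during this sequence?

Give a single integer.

Op 1: C0 read [C0 read from I: no other sharers -> C0=E (exclusive)] -> [E,I,I,I] (invalidations this op: 0; running total: 0)
Op 2: C2 read [C2 read from I: others=['C0=E'] -> C2=S, others downsized to S] -> [S,I,S,I] (invalidations this op: 0; running total: 0)
Op 3: C2 write [C2 write: invalidate ['C0=S'] -> C2=M] -> [I,I,M,I] (invalidations this op: 1; running total: 1)
Op 4: C2 read [C2 read: already in M, no change] -> [I,I,M,I] (invalidations this op: 0; running total: 1)
Op 5: C3 read [C3 read from I: others=['C2=M'] -> C3=S, others downsized to S] -> [I,I,S,S] (invalidations this op: 0; running total: 1)
Op 6: C3 write [C3 write: invalidate ['C2=S'] -> C3=M] -> [I,I,I,M] (invalidations this op: 1; running total: 2)
Op 7: C0 write [C0 write: invalidate ['C3=M'] -> C0=M] -> [M,I,I,I] (invalidations this op: 1; running total: 3)
Op 8: C2 read [C2 read from I: others=['C0=M'] -> C2=S, others downsized to S] -> [S,I,S,I] (invalidations this op: 0; running total: 3)
Op 9: C3 read [C3 read from I: others=['C0=S', 'C2=S'] -> C3=S, others downsized to S] -> [S,I,S,S] (invalidations this op: 0; running total: 3)

Answer: 3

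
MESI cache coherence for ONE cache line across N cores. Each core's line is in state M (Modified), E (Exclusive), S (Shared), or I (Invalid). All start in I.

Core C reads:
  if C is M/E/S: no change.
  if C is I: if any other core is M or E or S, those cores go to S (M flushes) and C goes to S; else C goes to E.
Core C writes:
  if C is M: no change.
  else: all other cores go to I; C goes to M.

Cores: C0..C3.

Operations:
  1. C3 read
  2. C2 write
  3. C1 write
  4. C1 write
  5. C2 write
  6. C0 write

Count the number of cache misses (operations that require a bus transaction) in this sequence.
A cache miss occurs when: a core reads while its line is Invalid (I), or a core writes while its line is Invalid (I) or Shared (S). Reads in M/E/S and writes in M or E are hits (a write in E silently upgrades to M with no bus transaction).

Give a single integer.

Op 1: C3 read [C3 read from I: no other sharers -> C3=E (exclusive)] -> [I,I,I,E] [MISS #1: read from I]
Op 2: C2 write [C2 write: invalidate ['C3=E'] -> C2=M] -> [I,I,M,I] [MISS #2: write from I]
Op 3: C1 write [C1 write: invalidate ['C2=M'] -> C1=M] -> [I,M,I,I] [MISS #3: write from I]
Op 4: C1 write [C1 write: already M (modified), no change] -> [I,M,I,I] [hit: write from M]
Op 5: C2 write [C2 write: invalidate ['C1=M'] -> C2=M] -> [I,I,M,I] [MISS #4: write from I]
Op 6: C0 write [C0 write: invalidate ['C2=M'] -> C0=M] -> [M,I,I,I] [MISS #5: write from I]

Answer: 5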